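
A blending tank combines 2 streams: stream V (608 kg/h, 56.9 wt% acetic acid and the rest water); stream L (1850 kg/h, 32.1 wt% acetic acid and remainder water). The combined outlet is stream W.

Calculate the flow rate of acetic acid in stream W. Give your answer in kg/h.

939.8 kg/h

acetic acid out = acetic acid in = 608×0.569 + 1850×0.321 = 939.8 kg/h.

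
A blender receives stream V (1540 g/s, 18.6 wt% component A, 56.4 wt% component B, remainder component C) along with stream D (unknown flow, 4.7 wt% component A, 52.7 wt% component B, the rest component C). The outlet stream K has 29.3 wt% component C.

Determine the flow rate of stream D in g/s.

497.9 g/s

Let D be the unknown flow. Total out = 1540 + D.
component C balance: 385 + 0.426·D = 0.293·(1540 + D)
(0.426 − 0.293)·D = 0.293×1540 − 385 = 66.22
D = 66.22 / 0.133 = 497.89 g/s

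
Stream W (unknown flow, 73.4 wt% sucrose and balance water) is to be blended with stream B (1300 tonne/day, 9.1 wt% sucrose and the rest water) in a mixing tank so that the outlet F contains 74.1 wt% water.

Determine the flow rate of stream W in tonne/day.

Let W be the unknown flow. Total out = 1300 + W.
water balance: 1181.7 + 0.266·W = 0.741·(1300 + W)
(0.266 − 0.741)·W = 0.741×1300 − 1181.7 = -218.4
W = -218.4 / -0.475 = 459.79 tonne/day

459.8 tonne/day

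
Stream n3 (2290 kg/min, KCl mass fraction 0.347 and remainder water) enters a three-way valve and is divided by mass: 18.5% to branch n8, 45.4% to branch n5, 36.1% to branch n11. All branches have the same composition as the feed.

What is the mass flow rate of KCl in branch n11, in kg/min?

286.9 kg/min

Branch n11 total = 0.361×2290 = 826.69 kg/min.
KCl in n11 = 0.347×826.69 = 286.86 kg/min.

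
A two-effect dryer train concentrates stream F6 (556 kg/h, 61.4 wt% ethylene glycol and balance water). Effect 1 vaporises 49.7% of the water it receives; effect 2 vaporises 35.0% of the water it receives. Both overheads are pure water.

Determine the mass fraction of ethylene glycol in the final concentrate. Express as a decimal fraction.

0.830

water in feed = 556×0.386 = 214.62 kg/h.
After stage 1: water left = (1−0.497)×214.62 = 107.95; stream total = 449.34 kg/h.
After stage 2: water left = (1−0.350)×107.95 = 70.169; final concentrate = 411.55 kg/h.
ethylene glycol fraction = 341.38/411.55 = 0.830.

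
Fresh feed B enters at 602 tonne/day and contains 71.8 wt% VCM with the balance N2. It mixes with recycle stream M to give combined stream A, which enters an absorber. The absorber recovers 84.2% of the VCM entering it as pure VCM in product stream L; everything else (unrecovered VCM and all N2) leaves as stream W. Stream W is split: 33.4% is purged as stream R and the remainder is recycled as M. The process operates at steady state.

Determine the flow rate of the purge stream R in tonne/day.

195.3 tonne/day

N2 enters only via B and leaves only via the purge: 602×0.282 = 0.334×(N2 in W), and the absorber passes all N2, so N2 in A = N2 in W = 508.28 tonne/day.
VCM in A: m_A = 602×0.718 + (1−0.334)·(1−0.842)·m_A, so m_A = 432.24/0.8948 = 483.07 tonne/day.
W = (1−0.842)×483.07 + 508.28 = 584.6 tonne/day.
Purge R = 0.334×584.6 = 195.26 tonne/day.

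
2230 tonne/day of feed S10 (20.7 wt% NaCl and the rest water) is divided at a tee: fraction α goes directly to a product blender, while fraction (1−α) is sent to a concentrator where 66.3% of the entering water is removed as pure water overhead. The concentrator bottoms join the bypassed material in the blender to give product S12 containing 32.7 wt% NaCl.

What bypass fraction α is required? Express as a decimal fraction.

All 2230×0.207 = 461.61 tonne/day of NaCl reaches S12, so S12 = 461.61/0.327 = 1411.7 tonne/day and vapour = 818.35 tonne/day.
The evaporator receives (1−α)·2230 of feed at 0.793 water and removes 0.663 of that water:
0.663×0.793×(1−α)×2230 = 818.35
(1−α) = 818.35/1172.4 = 0.6980;  α = 0.3020.

0.302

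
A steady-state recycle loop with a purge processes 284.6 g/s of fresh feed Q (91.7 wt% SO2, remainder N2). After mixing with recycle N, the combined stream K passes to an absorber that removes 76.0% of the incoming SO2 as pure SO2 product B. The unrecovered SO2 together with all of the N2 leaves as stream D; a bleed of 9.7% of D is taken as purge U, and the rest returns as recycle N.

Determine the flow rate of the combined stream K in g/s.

N2 enters only via Q and leaves only via the purge: 284.6×0.083 = 0.097×(N2 in D), and the absorber passes all N2, so N2 in K = N2 in D = 243.52 g/s.
SO2 in K: m_A = 284.6×0.917 + (1−0.097)·(1−0.760)·m_A, so m_A = 260.98/0.7833 = 333.19 g/s.
K = 333.19 + 243.52 = 576.71 g/s.

576.7 g/s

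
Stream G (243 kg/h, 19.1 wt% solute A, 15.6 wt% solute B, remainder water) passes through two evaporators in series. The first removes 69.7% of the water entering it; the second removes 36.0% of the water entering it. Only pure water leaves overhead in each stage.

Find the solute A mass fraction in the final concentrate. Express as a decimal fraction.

water in feed = 243×0.653 = 158.68 kg/h.
After stage 1: water left = (1−0.697)×158.68 = 48.08; stream total = 132.4 kg/h.
After stage 2: water left = (1−0.360)×48.08 = 30.771; final concentrate = 115.09 kg/h.
solute A fraction = 46.413/115.09 = 0.403.

0.403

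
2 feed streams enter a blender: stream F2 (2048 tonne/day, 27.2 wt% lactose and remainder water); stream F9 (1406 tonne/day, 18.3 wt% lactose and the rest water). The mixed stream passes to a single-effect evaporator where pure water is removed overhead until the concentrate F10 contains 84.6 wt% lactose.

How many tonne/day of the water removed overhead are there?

lactose entering = 2048×0.272 + 1406×0.183 = 814.35 tonne/day.
All lactose reports to F10, so F10 = 814.35/0.846 = 962.59 tonne/day.
Total feed = 3454 tonne/day; overhead = 3454 − 962.59 = 2491.4 tonne/day.

2491 tonne/day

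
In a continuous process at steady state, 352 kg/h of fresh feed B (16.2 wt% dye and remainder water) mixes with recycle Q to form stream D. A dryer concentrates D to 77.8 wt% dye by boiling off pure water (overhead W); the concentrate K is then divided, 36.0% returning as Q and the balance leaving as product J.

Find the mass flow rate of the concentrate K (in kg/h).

Overall dye balance (none leaves overhead): dye in fresh feed = dye in product, i.e. 352×0.162 = (1−0.360)·K·0.778.
K = 57.024/(0.778×0.640) = 114.52 kg/h.

114.5 kg/h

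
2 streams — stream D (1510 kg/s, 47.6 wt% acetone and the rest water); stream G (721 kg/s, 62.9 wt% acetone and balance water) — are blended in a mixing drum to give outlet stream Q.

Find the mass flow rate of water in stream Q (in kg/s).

1059 kg/s

water out = water in = 1510×0.524 + 721×0.371 = 1058.7 kg/s.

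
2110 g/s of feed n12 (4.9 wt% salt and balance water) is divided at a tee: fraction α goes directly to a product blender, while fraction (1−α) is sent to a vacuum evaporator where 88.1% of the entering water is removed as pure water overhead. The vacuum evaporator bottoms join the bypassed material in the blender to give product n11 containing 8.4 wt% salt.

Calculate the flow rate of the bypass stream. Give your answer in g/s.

All 2110×0.049 = 103.39 g/s of salt reaches n11, so n11 = 103.39/0.084 = 1230.8 g/s and vapour = 879.17 g/s.
The evaporator receives (1−α)·2110 of feed at 0.951 water and removes 0.881 of that water:
0.881×0.951×(1−α)×2110 = 879.17
(1−α) = 879.17/1767.8 = 0.4973;  α = 0.5027.
Bypass flow = 0.5027×2110 = 1060.7 g/s.

1061 g/s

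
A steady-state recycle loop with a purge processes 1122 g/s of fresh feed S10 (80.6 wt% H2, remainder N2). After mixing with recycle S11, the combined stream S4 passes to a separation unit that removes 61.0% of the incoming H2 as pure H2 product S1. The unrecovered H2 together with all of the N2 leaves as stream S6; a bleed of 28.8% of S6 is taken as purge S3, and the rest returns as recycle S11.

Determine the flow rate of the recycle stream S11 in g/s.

885.8 g/s

N2 enters only via S10 and leaves only via the purge: 1122×0.194 = 0.288×(N2 in S6), and the separation unit passes all N2, so N2 in S4 = N2 in S6 = 755.79 g/s.
H2 in S4: m_A = 1122×0.806 + (1−0.288)·(1−0.610)·m_A, so m_A = 904.33/0.7223 = 1252 g/s.
S6 = (1−0.610)×1252 + 755.79 = 1244.1 g/s.
Recycle S11 = (1−0.288)×1244.1 = 885.77 g/s.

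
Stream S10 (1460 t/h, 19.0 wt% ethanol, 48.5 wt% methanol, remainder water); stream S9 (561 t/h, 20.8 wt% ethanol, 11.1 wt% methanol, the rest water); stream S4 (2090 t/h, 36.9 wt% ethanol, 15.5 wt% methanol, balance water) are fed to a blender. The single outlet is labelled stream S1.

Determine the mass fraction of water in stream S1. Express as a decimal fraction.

Total flow out = 1460 + 561 + 2090 = 4111 t/h.
water in = 1460×0.325 + 561×0.681 + 2090×0.476 = 1851.4 t/h.
water mass fraction in S1 = 1851.4/4111 = 0.450.

0.450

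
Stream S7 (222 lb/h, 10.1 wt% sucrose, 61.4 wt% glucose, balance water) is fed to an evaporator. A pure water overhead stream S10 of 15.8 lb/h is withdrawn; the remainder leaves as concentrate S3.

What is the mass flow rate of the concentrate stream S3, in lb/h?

Concentrate = 222 − 15.8 = 206.2 lb/h.

206.2 lb/h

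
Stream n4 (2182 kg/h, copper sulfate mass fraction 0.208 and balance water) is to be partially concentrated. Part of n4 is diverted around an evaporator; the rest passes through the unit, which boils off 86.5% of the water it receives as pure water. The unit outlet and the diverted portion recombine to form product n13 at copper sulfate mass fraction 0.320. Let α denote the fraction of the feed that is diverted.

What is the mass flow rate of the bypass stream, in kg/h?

All 2182×0.208 = 453.86 kg/h of copper sulfate reaches n13, so n13 = 453.86/0.320 = 1418.3 kg/h and vapour = 763.7 kg/h.
The evaporator receives (1−α)·2182 of feed at 0.792 water and removes 0.865 of that water:
0.865×0.792×(1−α)×2182 = 763.7
(1−α) = 763.7/1494.8 = 0.5109;  α = 0.4891.
Bypass flow = 0.4891×2182 = 1067.2 kg/h.

1067 kg/h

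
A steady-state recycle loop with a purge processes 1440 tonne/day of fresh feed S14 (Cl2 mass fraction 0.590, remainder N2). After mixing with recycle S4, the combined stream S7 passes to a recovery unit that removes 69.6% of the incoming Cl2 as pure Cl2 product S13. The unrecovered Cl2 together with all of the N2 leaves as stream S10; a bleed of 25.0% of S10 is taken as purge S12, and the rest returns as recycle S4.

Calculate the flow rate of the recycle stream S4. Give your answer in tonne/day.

2022 tonne/day

N2 enters only via S14 and leaves only via the purge: 1440×0.410 = 0.250×(N2 in S10), and the recovery unit passes all N2, so N2 in S7 = N2 in S10 = 2361.6 tonne/day.
Cl2 in S7: m_A = 1440×0.590 + (1−0.250)·(1−0.696)·m_A, so m_A = 849.6/0.7720 = 1100.5 tonne/day.
S10 = (1−0.696)×1100.5 + 2361.6 = 2696.2 tonne/day.
Recycle S4 = (1−0.250)×2696.2 = 2022.1 tonne/day.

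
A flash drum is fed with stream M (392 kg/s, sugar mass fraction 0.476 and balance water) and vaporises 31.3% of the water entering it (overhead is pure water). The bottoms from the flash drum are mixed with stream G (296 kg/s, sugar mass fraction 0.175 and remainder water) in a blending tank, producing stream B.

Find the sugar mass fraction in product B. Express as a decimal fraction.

Vapour removed = 0.313×0.524×392 = 64.293 kg/s; concentrate = 327.71 kg/s.
sugar reaching the mixer = 186.59 (from concentrate) + 296×0.175 = 238.39 kg/s.
Product flow = 327.71 + 296 = 623.71 kg/s; sugar fraction = 0.382.

0.382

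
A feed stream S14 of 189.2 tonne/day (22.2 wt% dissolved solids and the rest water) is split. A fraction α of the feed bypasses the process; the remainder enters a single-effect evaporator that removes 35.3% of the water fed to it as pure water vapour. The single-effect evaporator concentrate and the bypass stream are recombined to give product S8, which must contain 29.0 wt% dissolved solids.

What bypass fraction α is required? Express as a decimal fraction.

All 189.2×0.222 = 42.002 tonne/day of dissolved solids reaches S8, so S8 = 42.002/0.290 = 144.84 tonne/day and vapour = 44.364 tonne/day.
The evaporator receives (1−α)·189.2 of feed at 0.778 water and removes 0.353 of that water:
0.353×0.778×(1−α)×189.2 = 44.364
(1−α) = 44.364/51.961 = 0.8538;  α = 0.1462.

0.146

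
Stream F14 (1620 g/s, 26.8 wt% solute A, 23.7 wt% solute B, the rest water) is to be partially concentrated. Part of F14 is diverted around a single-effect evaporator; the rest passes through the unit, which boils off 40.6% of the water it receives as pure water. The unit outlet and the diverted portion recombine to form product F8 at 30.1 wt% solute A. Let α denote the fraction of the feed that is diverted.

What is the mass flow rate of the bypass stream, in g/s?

736.2 g/s

All 1620×0.268 = 434.16 g/s of solute A reaches F8, so F8 = 434.16/0.301 = 1442.4 g/s and vapour = 177.61 g/s.
The evaporator receives (1−α)·1620 of feed at 0.495 water and removes 0.406 of that water:
0.406×0.495×(1−α)×1620 = 177.61
(1−α) = 177.61/325.57 = 0.5455;  α = 0.4545.
Bypass flow = 0.4545×1620 = 736.25 g/s.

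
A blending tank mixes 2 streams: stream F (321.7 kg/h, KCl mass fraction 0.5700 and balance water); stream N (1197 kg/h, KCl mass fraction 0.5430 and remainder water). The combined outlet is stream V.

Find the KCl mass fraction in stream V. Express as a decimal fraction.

Total flow out = 321.7 + 1197 = 1518.7 kg/h.
KCl in = 321.7×0.570 + 1197×0.543 = 833.34 kg/h.
KCl mass fraction in V = 833.34/1518.7 = 0.5487.

0.5487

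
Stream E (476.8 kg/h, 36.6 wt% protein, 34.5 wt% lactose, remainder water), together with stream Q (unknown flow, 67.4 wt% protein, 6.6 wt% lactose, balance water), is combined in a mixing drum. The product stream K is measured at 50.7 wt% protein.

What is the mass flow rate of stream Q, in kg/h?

Let Q be the unknown flow. Total out = 476.8 + Q.
protein balance: 174.51 + 0.674·Q = 0.507·(476.8 + Q)
(0.674 − 0.507)·Q = 0.507×476.8 − 174.51 = 67.229
Q = 67.229 / 0.167 = 402.57 kg/h

402.6 kg/h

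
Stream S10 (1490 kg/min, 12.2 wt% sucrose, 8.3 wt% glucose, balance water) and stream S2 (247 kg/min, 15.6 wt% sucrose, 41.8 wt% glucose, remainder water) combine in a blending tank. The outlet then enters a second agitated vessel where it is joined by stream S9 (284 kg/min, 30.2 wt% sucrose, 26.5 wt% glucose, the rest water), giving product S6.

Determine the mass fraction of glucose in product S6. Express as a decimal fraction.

Overall, product flow = 2021 kg/min.
glucose in = 1490×0.083 + 247×0.418 + 284×0.265 = 302.18 kg/min.
glucose fraction in S6 = 0.150.

0.150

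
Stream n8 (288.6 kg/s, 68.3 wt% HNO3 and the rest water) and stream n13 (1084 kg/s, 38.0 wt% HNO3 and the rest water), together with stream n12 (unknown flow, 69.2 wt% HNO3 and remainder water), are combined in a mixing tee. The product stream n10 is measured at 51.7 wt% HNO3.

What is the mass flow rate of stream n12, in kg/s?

Let n12 be the unknown flow. Total out = 1372.6 + n12.
HNO3 balance: 609.03 + 0.692·n12 = 0.517·(1372.6 + n12)
(0.692 − 0.517)·n12 = 0.517×1372.6 − 609.03 = 100.6
n12 = 100.6 / 0.175 = 574.86 kg/s

574.9 kg/s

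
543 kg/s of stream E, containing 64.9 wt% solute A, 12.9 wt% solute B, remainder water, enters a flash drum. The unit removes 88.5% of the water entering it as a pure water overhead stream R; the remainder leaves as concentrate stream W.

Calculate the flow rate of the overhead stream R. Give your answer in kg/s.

water entering = 543×0.222 = 120.55 kg/s; overhead removed = 0.885×120.55 = 106.68 kg/s.

106.7 kg/s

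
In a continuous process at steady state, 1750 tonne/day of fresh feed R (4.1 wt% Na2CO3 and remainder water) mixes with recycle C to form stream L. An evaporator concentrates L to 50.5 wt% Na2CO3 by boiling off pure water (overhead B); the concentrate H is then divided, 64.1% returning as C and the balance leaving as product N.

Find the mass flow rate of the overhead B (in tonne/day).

1608 tonne/day

Overall Na2CO3 balance (none leaves overhead): Na2CO3 in fresh feed = Na2CO3 in product, i.e. 1750×0.041 = (1−0.641)·H·0.505.
H = 71.75/(0.505×0.359) = 395.76 tonne/day.
Recycle C = 0.641×395.76 = 253.68 tonne/day.
Combined feed L = 1750 + 253.68 = 2003.7 tonne/day.
Overhead B = L − H = 2003.7 − 395.76 = 1607.9 tonne/day.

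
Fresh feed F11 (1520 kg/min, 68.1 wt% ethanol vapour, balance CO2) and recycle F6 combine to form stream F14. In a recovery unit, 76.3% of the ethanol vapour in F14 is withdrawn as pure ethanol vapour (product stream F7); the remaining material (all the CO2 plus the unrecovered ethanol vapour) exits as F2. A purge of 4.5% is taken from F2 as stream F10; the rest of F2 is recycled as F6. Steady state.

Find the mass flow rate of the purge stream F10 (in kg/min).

CO2 enters only via F11 and leaves only via the purge: 1520×0.319 = 0.045×(CO2 in F2), and the recovery unit passes all CO2, so CO2 in F14 = CO2 in F2 = 10775 kg/min.
ethanol vapour in F14: m_A = 1520×0.681 + (1−0.045)·(1−0.763)·m_A, so m_A = 1035.1/0.7737 = 1337.9 kg/min.
F2 = (1−0.763)×1337.9 + 10775 = 11092 kg/min.
Purge F10 = 0.045×11092 = 499.15 kg/min.

499.1 kg/min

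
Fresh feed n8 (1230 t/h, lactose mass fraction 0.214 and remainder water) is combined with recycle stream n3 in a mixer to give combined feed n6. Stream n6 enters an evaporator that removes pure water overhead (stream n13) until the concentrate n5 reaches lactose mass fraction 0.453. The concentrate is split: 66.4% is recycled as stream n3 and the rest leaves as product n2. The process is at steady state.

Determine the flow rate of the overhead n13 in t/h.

Overall lactose balance (none leaves overhead): lactose in fresh feed = lactose in product, i.e. 1230×0.214 = (1−0.664)·n5·0.453.
n5 = 263.22/(0.453×0.336) = 1729.3 t/h.
Recycle n3 = 0.664×1729.3 = 1148.3 t/h.
Combined feed n6 = 1230 + 1148.3 = 2378.3 t/h.
Overhead n13 = n6 − n5 = 2378.3 − 1729.3 = 648.94 t/h.

648.9 t/h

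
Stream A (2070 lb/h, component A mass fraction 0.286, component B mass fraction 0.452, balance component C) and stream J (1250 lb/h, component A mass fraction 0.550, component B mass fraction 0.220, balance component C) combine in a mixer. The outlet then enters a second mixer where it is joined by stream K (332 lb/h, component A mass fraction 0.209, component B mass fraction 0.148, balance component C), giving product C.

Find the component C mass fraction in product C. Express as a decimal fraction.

Overall, product flow = 3652 lb/h.
component C in = 2070×0.262 + 1250×0.230 + 332×0.643 = 1043.3 lb/h.
component C fraction in C = 0.286.

0.286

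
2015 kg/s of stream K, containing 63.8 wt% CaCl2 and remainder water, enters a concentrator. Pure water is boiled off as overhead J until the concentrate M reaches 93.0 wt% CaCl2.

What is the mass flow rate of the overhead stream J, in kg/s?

632.7 kg/s

CaCl2 is conserved: 2015×0.638 = 1285.6 kg/s all reports to the concentrate.
Concentrate = 1285.6/(target fraction) = 1382.3 kg/s.
Overhead = 2015 − 1382.3 = 632.67 kg/s.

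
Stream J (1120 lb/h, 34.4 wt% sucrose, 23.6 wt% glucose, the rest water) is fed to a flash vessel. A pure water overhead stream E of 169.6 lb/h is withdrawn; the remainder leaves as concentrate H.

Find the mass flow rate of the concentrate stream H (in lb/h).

950.4 lb/h

Concentrate = 1120 − 169.6 = 950.4 lb/h.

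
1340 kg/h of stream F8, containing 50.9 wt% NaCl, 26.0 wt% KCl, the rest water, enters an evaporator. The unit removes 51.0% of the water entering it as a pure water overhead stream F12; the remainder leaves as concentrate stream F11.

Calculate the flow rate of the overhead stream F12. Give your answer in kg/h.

157.9 kg/h

water entering = 1340×0.231 = 309.54 kg/h; overhead removed = 0.510×309.54 = 157.87 kg/h.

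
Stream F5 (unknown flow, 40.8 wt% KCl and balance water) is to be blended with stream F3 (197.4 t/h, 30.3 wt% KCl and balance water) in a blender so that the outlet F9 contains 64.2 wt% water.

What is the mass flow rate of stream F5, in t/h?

217.1 t/h

Let F5 be the unknown flow. Total out = 197.4 + F5.
water balance: 137.59 + 0.592·F5 = 0.642·(197.4 + F5)
(0.592 − 0.642)·F5 = 0.642×197.4 − 137.59 = -10.857
F5 = -10.857 / -0.050 = 217.14 t/h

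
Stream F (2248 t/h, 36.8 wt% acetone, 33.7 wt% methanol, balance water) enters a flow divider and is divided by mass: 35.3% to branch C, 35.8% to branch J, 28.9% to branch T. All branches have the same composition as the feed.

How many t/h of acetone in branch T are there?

239.1 t/h

Branch T total = 0.289×2248 = 649.67 t/h.
acetone in T = 0.368×649.67 = 239.08 t/h.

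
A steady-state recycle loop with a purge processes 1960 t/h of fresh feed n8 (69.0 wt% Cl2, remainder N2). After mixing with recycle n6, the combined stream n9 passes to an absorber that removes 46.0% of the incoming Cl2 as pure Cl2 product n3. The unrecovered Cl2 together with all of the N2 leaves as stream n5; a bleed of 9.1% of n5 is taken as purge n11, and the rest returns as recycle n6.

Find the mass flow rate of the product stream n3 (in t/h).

1222 t/h

Cl2 in n9: m_A = 1960×0.690 + (1−0.091)·(1−0.460)·m_A, so m_A = 1352.4/0.5091 = 2656.2 t/h.
Product n3 = 0.460×2656.2 = 1221.9 t/h.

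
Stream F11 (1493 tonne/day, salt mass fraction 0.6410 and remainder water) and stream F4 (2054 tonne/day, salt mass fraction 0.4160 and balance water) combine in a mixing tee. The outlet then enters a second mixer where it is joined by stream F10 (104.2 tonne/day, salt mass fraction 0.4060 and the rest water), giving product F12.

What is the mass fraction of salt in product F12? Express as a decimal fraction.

0.5077

Overall, product flow = 3651.2 tonne/day.
salt in = 1493×0.641 + 2054×0.416 + 104.2×0.406 = 1853.8 tonne/day.
salt fraction in F12 = 0.5077.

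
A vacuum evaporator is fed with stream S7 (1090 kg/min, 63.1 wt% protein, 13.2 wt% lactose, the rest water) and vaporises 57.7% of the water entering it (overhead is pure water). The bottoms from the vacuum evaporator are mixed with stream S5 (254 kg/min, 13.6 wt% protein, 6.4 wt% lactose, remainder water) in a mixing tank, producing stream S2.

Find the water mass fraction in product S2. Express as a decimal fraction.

Vapour removed = 0.577×0.237×1090 = 149.06 kg/min; concentrate = 940.94 kg/min.
water reaching the mixer = 109.27 (from concentrate) + 254×0.800 = 312.47 kg/min.
Product flow = 940.94 + 254 = 1194.9 kg/min; water fraction = 0.261.

0.261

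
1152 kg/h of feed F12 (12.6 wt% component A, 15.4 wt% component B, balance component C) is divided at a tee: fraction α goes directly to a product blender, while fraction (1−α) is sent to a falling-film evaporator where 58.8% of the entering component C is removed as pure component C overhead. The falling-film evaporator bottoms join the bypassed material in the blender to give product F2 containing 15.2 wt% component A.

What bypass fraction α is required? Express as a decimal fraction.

All 1152×0.126 = 145.15 kg/h of component A reaches F2, so F2 = 145.15/0.152 = 954.95 kg/h and vapour = 197.05 kg/h.
The evaporator receives (1−α)·1152 of feed at 0.720 component C and removes 0.588 of that component C:
0.588×0.720×(1−α)×1152 = 197.05
(1−α) = 197.05/487.71 = 0.4040;  α = 0.5960.

0.596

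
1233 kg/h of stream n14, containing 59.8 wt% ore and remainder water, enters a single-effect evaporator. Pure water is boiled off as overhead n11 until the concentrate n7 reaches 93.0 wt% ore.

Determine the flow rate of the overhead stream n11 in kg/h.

440.2 kg/h

ore is conserved: 1233×0.598 = 737.33 kg/h all reports to the concentrate.
Concentrate = 737.33/(target fraction) = 792.83 kg/h.
Overhead = 1233 − 792.83 = 440.17 kg/h.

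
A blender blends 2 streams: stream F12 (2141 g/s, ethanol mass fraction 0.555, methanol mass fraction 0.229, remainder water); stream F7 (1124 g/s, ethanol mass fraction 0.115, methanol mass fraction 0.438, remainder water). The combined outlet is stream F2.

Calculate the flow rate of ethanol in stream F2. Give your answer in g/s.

ethanol out = ethanol in = 2141×0.555 + 1124×0.115 = 1317.5 g/s.

1318 g/s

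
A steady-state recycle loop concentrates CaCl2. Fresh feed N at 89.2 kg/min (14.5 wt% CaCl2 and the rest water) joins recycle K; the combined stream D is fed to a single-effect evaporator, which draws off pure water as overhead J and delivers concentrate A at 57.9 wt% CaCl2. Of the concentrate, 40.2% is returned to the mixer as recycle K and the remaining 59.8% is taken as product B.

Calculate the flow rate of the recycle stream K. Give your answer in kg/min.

15.02 kg/min

Overall CaCl2 balance (none leaves overhead): CaCl2 in fresh feed = CaCl2 in product, i.e. 89.2×0.145 = (1−0.402)·A·0.579.
A = 12.934/(0.579×0.598) = 37.355 kg/min.
Recycle K = 0.402×37.355 = 15.017 kg/min.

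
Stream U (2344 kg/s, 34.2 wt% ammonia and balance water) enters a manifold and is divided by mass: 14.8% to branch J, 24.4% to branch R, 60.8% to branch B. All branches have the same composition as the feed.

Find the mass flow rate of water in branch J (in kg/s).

228.3 kg/s

Branch J total = 0.148×2344 = 346.91 kg/s.
water in J = 0.658×346.91 = 228.27 kg/s.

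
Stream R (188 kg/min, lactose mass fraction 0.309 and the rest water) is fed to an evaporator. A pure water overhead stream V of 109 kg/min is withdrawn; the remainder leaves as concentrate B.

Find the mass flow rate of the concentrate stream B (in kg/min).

79 kg/min

Concentrate = 188 − 109 = 79 kg/min.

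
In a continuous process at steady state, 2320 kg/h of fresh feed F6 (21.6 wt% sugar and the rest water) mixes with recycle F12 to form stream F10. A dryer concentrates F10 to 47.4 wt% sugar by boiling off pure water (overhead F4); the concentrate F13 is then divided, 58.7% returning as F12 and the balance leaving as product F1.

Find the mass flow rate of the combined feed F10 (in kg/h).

Overall sugar balance (none leaves overhead): sugar in fresh feed = sugar in product, i.e. 2320×0.216 = (1−0.587)·F13·0.474.
F13 = 501.12/(0.474×0.413) = 2559.8 kg/h.
Recycle F12 = 0.587×2559.8 = 1502.6 kg/h.
Combined feed F10 = 2320 + 1502.6 = 3822.6 kg/h.

3823 kg/h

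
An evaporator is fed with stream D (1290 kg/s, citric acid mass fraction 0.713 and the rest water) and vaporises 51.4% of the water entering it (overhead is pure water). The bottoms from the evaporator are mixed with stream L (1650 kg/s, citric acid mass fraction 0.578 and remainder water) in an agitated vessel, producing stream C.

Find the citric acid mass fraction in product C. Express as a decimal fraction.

0.681

Vapour removed = 0.514×0.287×1290 = 190.3 kg/s; concentrate = 1099.7 kg/s.
citric acid reaching the mixer = 919.77 (from concentrate) + 1650×0.578 = 1873.5 kg/s.
Product flow = 1099.7 + 1650 = 2749.7 kg/s; citric acid fraction = 0.681.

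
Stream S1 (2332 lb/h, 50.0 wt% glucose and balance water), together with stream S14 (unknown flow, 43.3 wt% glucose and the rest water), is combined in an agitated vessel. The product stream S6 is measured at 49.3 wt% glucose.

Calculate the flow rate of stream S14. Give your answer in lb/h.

272.1 lb/h

Let S14 be the unknown flow. Total out = 2332 + S14.
glucose balance: 1166 + 0.433·S14 = 0.493·(2332 + S14)
(0.433 − 0.493)·S14 = 0.493×2332 − 1166 = -16.324
S14 = -16.324 / -0.060 = 272.07 lb/h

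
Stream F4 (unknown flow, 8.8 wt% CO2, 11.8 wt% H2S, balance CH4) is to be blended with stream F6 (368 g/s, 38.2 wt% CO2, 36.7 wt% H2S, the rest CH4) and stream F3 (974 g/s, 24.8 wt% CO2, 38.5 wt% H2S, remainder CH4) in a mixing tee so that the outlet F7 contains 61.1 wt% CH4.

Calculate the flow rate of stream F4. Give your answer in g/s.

2023 g/s

Let F4 be the unknown flow. Total out = 1342 + F4.
CH4 balance: 449.83 + 0.794·F4 = 0.611·(1342 + F4)
(0.794 − 0.611)·F4 = 0.611×1342 − 449.83 = 370.14
F4 = 370.14 / 0.183 = 2022.6 g/s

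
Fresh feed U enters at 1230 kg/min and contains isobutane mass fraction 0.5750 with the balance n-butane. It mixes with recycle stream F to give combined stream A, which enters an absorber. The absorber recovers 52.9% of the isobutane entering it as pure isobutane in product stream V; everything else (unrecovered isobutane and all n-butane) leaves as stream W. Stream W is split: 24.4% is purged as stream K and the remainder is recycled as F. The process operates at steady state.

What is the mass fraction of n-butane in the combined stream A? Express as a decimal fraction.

n-butane enters only via U and leaves only via the purge: 1230×0.425 = 0.244×(n-butane in W), and the absorber passes all n-butane, so n-butane in A = n-butane in W = 2142.4 kg/min.
isobutane in A: m_A = 1230×0.575 + (1−0.244)·(1−0.529)·m_A, so m_A = 707.25/0.6439 = 1098.3 kg/min.
A = 1098.3 + 2142.4 = 3240.8 kg/min.
n-butane fraction in A = 2142.4/3240.8 = 0.6611.

0.6611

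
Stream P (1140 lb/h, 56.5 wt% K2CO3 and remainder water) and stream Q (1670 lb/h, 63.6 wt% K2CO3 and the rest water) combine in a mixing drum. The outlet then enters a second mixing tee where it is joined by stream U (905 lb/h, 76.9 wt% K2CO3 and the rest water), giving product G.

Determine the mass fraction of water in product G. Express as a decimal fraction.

Overall, product flow = 3715 lb/h.
water in = 1140×0.435 + 1670×0.364 + 905×0.231 = 1312.8 lb/h.
water fraction in G = 0.353.

0.353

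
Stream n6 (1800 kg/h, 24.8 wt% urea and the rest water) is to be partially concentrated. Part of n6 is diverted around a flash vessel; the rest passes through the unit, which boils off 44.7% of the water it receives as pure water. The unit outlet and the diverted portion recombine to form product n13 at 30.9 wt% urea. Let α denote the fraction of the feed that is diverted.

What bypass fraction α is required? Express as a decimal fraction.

All 1800×0.248 = 446.4 kg/h of urea reaches n13, so n13 = 446.4/0.309 = 1444.7 kg/h and vapour = 355.34 kg/h.
The evaporator receives (1−α)·1800 of feed at 0.752 water and removes 0.447 of that water:
0.447×0.752×(1−α)×1800 = 355.34
(1−α) = 355.34/605.06 = 0.5873;  α = 0.4127.

0.413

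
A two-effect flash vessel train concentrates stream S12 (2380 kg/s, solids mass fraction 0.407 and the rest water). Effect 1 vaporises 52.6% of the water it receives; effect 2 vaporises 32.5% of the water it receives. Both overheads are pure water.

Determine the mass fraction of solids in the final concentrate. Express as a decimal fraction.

0.682

water in feed = 2380×0.593 = 1411.3 kg/s.
After stage 1: water left = (1−0.526)×1411.3 = 668.98; stream total = 1637.6 kg/s.
After stage 2: water left = (1−0.325)×668.98 = 451.56; final concentrate = 1420.2 kg/s.
solids fraction = 968.66/1420.2 = 0.682.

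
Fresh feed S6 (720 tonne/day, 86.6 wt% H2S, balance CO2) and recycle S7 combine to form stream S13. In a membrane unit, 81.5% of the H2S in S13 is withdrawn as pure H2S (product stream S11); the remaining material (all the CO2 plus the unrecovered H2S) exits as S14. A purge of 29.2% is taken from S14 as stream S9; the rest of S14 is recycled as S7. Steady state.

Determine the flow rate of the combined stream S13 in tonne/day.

CO2 enters only via S6 and leaves only via the purge: 720×0.134 = 0.292×(CO2 in S14), and the membrane unit passes all CO2, so CO2 in S13 = CO2 in S14 = 330.41 tonne/day.
H2S in S13: m_A = 720×0.866 + (1−0.292)·(1−0.815)·m_A, so m_A = 623.52/0.8690 = 717.5 tonne/day.
S13 = 717.5 + 330.41 = 1047.9 tonne/day.

1048 tonne/day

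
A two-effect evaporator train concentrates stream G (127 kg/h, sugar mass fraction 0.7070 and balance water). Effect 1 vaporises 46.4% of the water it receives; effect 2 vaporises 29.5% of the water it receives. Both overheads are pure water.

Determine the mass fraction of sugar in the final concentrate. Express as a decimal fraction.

0.8646

water in feed = 127×0.293 = 37.211 kg/h.
After stage 1: water left = (1−0.464)×37.211 = 19.945; stream total = 109.73 kg/h.
After stage 2: water left = (1−0.295)×19.945 = 14.061; final concentrate = 103.85 kg/h.
sugar fraction = 89.789/103.85 = 0.8646.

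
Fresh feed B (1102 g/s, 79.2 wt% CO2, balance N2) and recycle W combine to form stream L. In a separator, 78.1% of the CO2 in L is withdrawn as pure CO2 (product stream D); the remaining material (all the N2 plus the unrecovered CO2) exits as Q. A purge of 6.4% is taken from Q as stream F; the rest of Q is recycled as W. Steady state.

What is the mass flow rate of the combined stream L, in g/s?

4679 g/s

N2 enters only via B and leaves only via the purge: 1102×0.208 = 0.064×(N2 in Q), and the separator passes all N2, so N2 in L = N2 in Q = 3581.5 g/s.
CO2 in L: m_A = 1102×0.792 + (1−0.064)·(1−0.781)·m_A, so m_A = 872.78/0.7950 = 1097.8 g/s.
L = 1097.8 + 3581.5 = 4679.3 g/s.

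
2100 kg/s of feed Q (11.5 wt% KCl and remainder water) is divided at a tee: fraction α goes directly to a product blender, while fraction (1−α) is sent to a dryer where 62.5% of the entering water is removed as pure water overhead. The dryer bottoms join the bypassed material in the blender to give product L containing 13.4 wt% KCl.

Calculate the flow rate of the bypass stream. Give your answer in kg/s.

All 2100×0.115 = 241.5 kg/s of KCl reaches L, so L = 241.5/0.134 = 1802.2 kg/s and vapour = 297.76 kg/s.
The evaporator receives (1−α)·2100 of feed at 0.885 water and removes 0.625 of that water:
0.625×0.885×(1−α)×2100 = 297.76
(1−α) = 297.76/1161.6 = 0.2563;  α = 0.7437.
Bypass flow = 0.7437×2100 = 1561.7 kg/s.

1562 kg/s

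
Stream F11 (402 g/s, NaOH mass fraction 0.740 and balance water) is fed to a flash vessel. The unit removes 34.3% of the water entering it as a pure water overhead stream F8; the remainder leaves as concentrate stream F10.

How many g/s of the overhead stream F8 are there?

35.85 g/s

water entering = 402×0.260 = 104.52 g/s; overhead removed = 0.343×104.52 = 35.85 g/s.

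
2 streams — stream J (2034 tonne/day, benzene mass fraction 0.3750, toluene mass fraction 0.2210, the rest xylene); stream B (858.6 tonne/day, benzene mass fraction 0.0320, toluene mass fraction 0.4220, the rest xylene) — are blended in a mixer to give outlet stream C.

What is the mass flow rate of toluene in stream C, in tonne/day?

toluene out = toluene in = 2034×0.221 + 858.6×0.422 = 811.84 tonne/day.

811.8 tonne/day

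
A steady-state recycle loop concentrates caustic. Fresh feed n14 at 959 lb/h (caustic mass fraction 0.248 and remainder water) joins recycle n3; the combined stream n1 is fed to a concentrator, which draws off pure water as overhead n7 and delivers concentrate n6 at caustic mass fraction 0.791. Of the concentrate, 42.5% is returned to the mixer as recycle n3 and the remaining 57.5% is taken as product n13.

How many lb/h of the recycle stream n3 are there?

Overall caustic balance (none leaves overhead): caustic in fresh feed = caustic in product, i.e. 959×0.248 = (1−0.425)·n6·0.791.
n6 = 237.83/(0.791×0.575) = 522.91 lb/h.
Recycle n3 = 0.425×522.91 = 222.24 lb/h.

222.2 lb/h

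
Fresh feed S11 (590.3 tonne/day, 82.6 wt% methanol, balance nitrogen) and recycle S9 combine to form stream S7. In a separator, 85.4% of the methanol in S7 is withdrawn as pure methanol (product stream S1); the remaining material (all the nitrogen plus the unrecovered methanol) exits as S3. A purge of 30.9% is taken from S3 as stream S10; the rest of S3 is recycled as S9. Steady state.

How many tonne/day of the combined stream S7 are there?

874.7 tonne/day

nitrogen enters only via S11 and leaves only via the purge: 590.3×0.174 = 0.309×(nitrogen in S3), and the separator passes all nitrogen, so nitrogen in S7 = nitrogen in S3 = 332.4 tonne/day.
methanol in S7: m_A = 590.3×0.826 + (1−0.309)·(1−0.854)·m_A, so m_A = 487.59/0.8991 = 542.3 tonne/day.
S7 = 542.3 + 332.4 = 874.7 tonne/day.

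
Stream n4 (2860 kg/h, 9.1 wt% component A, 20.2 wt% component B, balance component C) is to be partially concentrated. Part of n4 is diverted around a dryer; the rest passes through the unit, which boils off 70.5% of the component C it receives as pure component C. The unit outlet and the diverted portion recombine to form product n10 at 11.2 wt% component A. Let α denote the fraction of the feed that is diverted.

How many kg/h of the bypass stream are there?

All 2860×0.091 = 260.26 kg/h of component A reaches n10, so n10 = 260.26/0.112 = 2323.8 kg/h and vapour = 536.25 kg/h.
The evaporator receives (1−α)·2860 of feed at 0.707 component C and removes 0.705 of that component C:
0.705×0.707×(1−α)×2860 = 536.25
(1−α) = 536.25/1425.5 = 0.3762;  α = 0.6238.
Bypass flow = 0.6238×2860 = 1784.1 kg/h.

1784 kg/h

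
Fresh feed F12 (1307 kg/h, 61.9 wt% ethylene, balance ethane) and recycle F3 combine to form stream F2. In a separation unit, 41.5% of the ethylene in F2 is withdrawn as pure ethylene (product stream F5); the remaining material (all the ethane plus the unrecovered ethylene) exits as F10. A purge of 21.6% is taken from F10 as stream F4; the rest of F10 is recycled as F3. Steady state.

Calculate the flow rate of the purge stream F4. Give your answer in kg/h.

ethane enters only via F12 and leaves only via the purge: 1307×0.381 = 0.216×(ethane in F10), and the separation unit passes all ethane, so ethane in F2 = ethane in F10 = 2305.4 kg/h.
ethylene in F2: m_A = 1307×0.619 + (1−0.216)·(1−0.415)·m_A, so m_A = 809.03/0.5414 = 1494.4 kg/h.
F10 = (1−0.415)×1494.4 + 2305.4 = 3179.7 kg/h.
Purge F4 = 0.216×3179.7 = 686.81 kg/h.

686.8 kg/h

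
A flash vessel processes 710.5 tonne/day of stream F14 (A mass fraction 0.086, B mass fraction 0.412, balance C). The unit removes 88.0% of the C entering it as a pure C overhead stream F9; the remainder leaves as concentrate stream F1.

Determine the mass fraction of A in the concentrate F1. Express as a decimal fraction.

0.154

A is not removed: 710.5×0.086 = 61.103 tonne/day of A enters F1.
C entering = 710.5×0.502 = 356.67 tonne/day; overhead removed = 0.880×356.67 = 313.87 tonne/day.
Concentrate = 710.5 − 313.87 = 396.63 tonne/day.
Mass fraction = 61.103/396.63 = 0.154.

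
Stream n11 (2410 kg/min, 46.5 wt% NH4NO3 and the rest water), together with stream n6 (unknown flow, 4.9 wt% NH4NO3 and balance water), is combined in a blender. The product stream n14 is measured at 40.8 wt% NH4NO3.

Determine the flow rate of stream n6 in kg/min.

Let n6 be the unknown flow. Total out = 2410 + n6.
NH4NO3 balance: 1120.7 + 0.049·n6 = 0.408·(2410 + n6)
(0.049 − 0.408)·n6 = 0.408×2410 − 1120.7 = -137.37
n6 = -137.37 / -0.359 = 382.65 kg/min

382.6 kg/min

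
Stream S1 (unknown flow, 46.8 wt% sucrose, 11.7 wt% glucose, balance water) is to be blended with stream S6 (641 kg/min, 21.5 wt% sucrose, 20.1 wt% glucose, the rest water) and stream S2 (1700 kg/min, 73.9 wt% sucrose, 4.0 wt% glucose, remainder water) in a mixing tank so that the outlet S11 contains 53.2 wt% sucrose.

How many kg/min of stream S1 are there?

Let S1 be the unknown flow. Total out = 2341 + S1.
sucrose balance: 1394.1 + 0.468·S1 = 0.532·(2341 + S1)
(0.468 − 0.532)·S1 = 0.532×2341 − 1394.1 = -148.7
S1 = -148.7 / -0.064 = 2323.5 kg/min

2323 kg/min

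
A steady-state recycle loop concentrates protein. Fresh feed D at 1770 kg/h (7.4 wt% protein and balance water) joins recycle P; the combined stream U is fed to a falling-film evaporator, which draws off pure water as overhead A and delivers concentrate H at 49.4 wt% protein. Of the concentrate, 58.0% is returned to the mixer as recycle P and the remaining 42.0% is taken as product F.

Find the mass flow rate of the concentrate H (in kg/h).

Overall protein balance (none leaves overhead): protein in fresh feed = protein in product, i.e. 1770×0.074 = (1−0.580)·H·0.494.
H = 130.98/(0.494×0.420) = 631.29 kg/h.

631.3 kg/h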